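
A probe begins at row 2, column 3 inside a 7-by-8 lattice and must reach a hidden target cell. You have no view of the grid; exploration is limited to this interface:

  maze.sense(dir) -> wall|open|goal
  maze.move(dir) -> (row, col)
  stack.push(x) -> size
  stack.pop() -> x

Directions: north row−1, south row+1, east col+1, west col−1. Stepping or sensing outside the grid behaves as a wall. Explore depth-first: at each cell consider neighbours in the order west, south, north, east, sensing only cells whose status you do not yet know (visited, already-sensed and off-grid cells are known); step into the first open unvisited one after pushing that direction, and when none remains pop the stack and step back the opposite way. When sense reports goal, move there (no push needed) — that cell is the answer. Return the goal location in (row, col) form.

I invoke maze.sense passing dir: west, — result: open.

Next I call stack.push passing x: west, and get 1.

I invoke maze.move passing dir: west, giving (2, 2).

I invoke maze.sense passing dir: west, and observe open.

I call stack.push passing x: west, — result: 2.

Invoking maze.move passing dir: west, and get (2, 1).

I call maze.sense passing dir: west, yielding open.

Calling stack.push passing x: west, : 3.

Using maze.move passing dir: west, and observe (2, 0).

I call maze.sense passing dir: south, and observe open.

I call stack.push passing x: south, giving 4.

I use maze.move passing dir: south, → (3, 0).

Next I call maze.sense passing dir: south, and observe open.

Next I call stack.push passing x: south, giving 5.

Using maze.move passing dir: south, → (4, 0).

Using maze.sense passing dir: south, giving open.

I use stack.push passing x: south, → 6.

I use maze.move passing dir: south, → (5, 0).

Using maze.sense passing dir: south, : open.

I run stack.push passing x: south, : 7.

I invoke maze.move passing dir: south, and see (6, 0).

Invoking maze.sense passing dir: east, → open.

Invoking stack.push passing x: east, yielding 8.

I use maze.move passing dir: east, and observe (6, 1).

I try maze.sense passing dir: north, giving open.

I call stack.push passing x: north, : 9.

I invoke maze.move passing dir: north, and get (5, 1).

Now I run maze.sense passing dir: north, — result: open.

I run stack.push passing x: north, and get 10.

I call maze.move passing dir: north, which returns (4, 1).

Next I call maze.sense passing dir: north, which returns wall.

I invoke maze.sense passing dir: east, → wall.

Now I run stack.pop, yielding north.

Using maze.move passing dir: south, — result: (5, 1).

I try maze.sense passing dir: east, → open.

Using stack.push passing x: east, and observe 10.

I use maze.move passing dir: east, yielding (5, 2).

Invoking maze.sense passing dir: south, giving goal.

Next I call maze.move passing dir: south, yielding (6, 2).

Answer: (6, 2)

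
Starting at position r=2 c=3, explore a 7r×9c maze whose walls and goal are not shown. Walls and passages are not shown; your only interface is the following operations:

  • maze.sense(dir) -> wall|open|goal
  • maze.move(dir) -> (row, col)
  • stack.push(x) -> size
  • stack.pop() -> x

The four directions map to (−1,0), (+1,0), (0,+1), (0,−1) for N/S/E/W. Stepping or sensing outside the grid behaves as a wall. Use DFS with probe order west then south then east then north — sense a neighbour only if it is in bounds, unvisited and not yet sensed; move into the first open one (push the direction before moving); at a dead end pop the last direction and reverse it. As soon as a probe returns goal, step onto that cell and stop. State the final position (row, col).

> sense west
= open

> push west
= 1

> move west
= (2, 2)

> sense west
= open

> push west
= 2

> move west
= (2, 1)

> sense west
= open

> push west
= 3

> move west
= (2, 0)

> sense south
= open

> push south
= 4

> move south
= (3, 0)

> sense south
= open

> push south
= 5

> move south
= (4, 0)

> sense south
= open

> push south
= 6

> move south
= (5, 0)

> sense south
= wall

> sense east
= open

> push east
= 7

> move east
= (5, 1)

> sense south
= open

> push south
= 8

> move south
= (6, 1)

> sense east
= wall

> pop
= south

> move north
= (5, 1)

> sense east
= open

> push east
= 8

> move east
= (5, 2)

> sense east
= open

> push east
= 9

> move east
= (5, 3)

> sense south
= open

> push south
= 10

> move south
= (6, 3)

> sense east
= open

> push east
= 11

> move east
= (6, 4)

> sense east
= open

> push east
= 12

> move east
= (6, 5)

> sense east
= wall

> sense north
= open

> push north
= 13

> move north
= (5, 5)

> sense west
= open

> push west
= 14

> move west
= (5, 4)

> sense north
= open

> push north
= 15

> move north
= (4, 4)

> sense west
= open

> push west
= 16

> move west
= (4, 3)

> sense west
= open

> push west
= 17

> move west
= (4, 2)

> sense west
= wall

> sense north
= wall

> pop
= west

> move east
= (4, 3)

> sense north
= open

> push north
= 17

> move north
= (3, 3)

> sense east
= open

> push east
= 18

> move east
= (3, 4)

> sense east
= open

> push east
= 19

> move east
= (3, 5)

> sense south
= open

> push south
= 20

> move south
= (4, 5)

> sense east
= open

> push east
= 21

> move east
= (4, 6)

> sense south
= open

> push south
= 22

> move south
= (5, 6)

> sense east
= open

> push east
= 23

> move east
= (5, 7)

> sense south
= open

> push south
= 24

> move south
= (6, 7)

> sense east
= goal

> move east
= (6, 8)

Answer: (6, 8)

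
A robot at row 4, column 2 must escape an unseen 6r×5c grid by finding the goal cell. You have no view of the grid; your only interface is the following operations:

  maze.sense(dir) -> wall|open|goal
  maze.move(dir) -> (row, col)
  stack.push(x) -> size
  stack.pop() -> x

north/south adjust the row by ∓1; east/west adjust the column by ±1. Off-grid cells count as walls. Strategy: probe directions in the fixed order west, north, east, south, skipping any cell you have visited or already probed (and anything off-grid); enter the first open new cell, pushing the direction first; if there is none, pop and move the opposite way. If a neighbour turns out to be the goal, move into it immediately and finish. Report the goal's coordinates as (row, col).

==> maze.sense(dir: west)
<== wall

==> maze.sense(dir: north)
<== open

==> stack.push(x: north)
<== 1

==> maze.move(dir: north)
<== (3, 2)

==> maze.sense(dir: west)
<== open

==> stack.push(x: west)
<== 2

==> maze.move(dir: west)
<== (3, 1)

==> maze.sense(dir: west)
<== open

==> stack.push(x: west)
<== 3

==> maze.move(dir: west)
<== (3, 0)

==> maze.sense(dir: north)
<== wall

==> maze.sense(dir: south)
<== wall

==> stack.pop()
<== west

==> maze.move(dir: east)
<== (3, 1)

==> maze.sense(dir: north)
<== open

==> stack.push(x: north)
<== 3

==> maze.move(dir: north)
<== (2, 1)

==> maze.sense(dir: north)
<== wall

==> maze.sense(dir: east)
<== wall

==> stack.pop()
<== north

==> maze.move(dir: south)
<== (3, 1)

==> stack.pop()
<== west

==> maze.move(dir: east)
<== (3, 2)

==> maze.sense(dir: east)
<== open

==> stack.push(x: east)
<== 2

==> maze.move(dir: east)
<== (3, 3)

==> maze.sense(dir: north)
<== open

==> stack.push(x: north)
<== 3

==> maze.move(dir: north)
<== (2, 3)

==> maze.sense(dir: north)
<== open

==> stack.push(x: north)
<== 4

==> maze.move(dir: north)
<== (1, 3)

==> maze.sense(dir: west)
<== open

==> stack.push(x: west)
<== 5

==> maze.move(dir: west)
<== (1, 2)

==> maze.sense(dir: north)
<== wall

==> stack.pop()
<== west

==> maze.move(dir: east)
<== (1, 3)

==> maze.sense(dir: north)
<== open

==> stack.push(x: north)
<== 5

==> maze.move(dir: north)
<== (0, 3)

==> maze.sense(dir: east)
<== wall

==> stack.pop()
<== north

==> maze.move(dir: south)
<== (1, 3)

==> maze.sense(dir: east)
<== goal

==> maze.move(dir: east)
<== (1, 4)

Answer: (1, 4)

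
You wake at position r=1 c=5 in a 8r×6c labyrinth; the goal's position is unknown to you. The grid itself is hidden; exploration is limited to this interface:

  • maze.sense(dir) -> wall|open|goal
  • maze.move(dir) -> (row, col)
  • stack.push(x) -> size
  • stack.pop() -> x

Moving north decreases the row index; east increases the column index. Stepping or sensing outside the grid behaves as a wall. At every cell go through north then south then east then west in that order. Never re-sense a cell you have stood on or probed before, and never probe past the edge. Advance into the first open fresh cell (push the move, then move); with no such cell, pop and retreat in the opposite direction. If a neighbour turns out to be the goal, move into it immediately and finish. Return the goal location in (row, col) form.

-- 1. sense(north) : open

-- 2. push(north) : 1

-- 3. move(north) : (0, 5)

-- 4. sense(west) : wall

-- 5. pop() : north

-- 6. move(south) : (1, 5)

-- 7. sense(south) : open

-- 8. push(south) : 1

-- 9. move(south) : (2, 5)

-- 10. sense(south) : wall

-- 11. sense(west) : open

-- 12. push(west) : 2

-- 13. move(west) : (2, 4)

-- 14. sense(north) : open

-- 15. push(north) : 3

-- 16. move(north) : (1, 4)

-- 17. sense(west) : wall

-- 18. pop() : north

-- 19. move(south) : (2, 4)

-- 20. sense(south) : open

-- 21. push(south) : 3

-- 22. move(south) : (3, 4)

-- 23. sense(south) : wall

-- 24. sense(west) : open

-- 25. push(west) : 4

-- 26. move(west) : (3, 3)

-- 27. sense(north) : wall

-- 28. sense(south) : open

-- 29. push(south) : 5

-- 30. move(south) : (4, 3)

-- 31. sense(south) : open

-- 32. push(south) : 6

-- 33. move(south) : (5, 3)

-- 34. sense(south) : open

-- 35. push(south) : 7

-- 36. move(south) : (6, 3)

-- 37. sense(south) : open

-- 38. push(south) : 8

-- 39. move(south) : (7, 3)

-- 40. sense(east) : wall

-- 41. sense(west) : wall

-- 42. pop() : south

-- 43. move(north) : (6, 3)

-- 44. sense(east) : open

-- 45. push(east) : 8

-- 46. move(east) : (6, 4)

-- 47. sense(north) : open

-- 48. push(north) : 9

-- 49. move(north) : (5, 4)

-- 50. sense(east) : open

-- 51. push(east) : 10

-- 52. move(east) : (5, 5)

-- 53. sense(north) : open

-- 54. push(north) : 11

-- 55. move(north) : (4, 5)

-- 56. pop() : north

-- 57. move(south) : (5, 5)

-- 58. sense(south) : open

-- 59. push(south) : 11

-- 60. move(south) : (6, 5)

-- 61. sense(south) : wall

-- 62. pop() : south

-- 63. move(north) : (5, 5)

-- 64. pop() : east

-- 65. move(west) : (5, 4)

-- 66. pop() : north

-- 67. move(south) : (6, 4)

-- 68. pop() : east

-- 69. move(west) : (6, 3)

-- 70. sense(west) : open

-- 71. push(west) : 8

-- 72. move(west) : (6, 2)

-- 73. sense(north) : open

-- 74. push(north) : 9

-- 75. move(north) : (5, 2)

-- 76. sense(north) : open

-- 77. push(north) : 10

-- 78. move(north) : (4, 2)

-- 79. sense(north) : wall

-- 80. sense(west) : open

-- 81. push(west) : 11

-- 82. move(west) : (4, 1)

-- 83. sense(north) : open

-- 84. push(north) : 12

-- 85. move(north) : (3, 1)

-- 86. sense(north) : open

-- 87. push(north) : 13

-- 88. move(north) : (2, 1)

-- 89. sense(north) : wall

-- 90. sense(east) : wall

-- 91. sense(west) : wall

-- 92. pop() : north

-- 93. move(south) : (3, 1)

-- 94. sense(west) : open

-- 95. push(west) : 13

-- 96. move(west) : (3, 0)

-- 97. sense(south) : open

-- 98. push(south) : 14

-- 99. move(south) : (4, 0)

-- 100. sense(south) : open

-- 101. push(south) : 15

-- 102. move(south) : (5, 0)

-- 103. sense(south) : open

-- 104. push(south) : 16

-- 105. move(south) : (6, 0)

-- 106. sense(south) : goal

-- 107. move(south) : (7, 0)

Answer: (7, 0)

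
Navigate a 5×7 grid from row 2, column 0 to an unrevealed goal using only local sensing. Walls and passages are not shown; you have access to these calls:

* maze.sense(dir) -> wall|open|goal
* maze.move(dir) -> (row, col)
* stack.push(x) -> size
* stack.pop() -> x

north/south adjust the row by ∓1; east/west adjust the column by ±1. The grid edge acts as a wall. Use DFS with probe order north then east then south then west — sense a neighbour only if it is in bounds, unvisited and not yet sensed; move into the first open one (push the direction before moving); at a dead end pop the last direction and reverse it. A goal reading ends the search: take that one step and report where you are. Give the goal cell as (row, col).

// 1. maze.sense(dir='north') -> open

// 2. stack.push(x='north') -> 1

// 3. maze.move(dir='north') -> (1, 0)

// 4. maze.sense(dir='north') -> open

// 5. stack.push(x='north') -> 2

// 6. maze.move(dir='north') -> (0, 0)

// 7. maze.sense(dir='east') -> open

// 8. stack.push(x='east') -> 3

// 9. maze.move(dir='east') -> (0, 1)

// 10. maze.sense(dir='east') -> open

// 11. stack.push(x='east') -> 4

// 12. maze.move(dir='east') -> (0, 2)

// 13. maze.sense(dir='east') -> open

// 14. stack.push(x='east') -> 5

// 15. maze.move(dir='east') -> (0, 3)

// 16. maze.sense(dir='east') -> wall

// 17. maze.sense(dir='south') -> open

// 18. stack.push(x='south') -> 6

// 19. maze.move(dir='south') -> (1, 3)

// 20. maze.sense(dir='east') -> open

// 21. stack.push(x='east') -> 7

// 22. maze.move(dir='east') -> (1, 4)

// 23. maze.sense(dir='east') -> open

// 24. stack.push(x='east') -> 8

// 25. maze.move(dir='east') -> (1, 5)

// 26. maze.sense(dir='north') -> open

// 27. stack.push(x='north') -> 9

// 28. maze.move(dir='north') -> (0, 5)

// 29. maze.sense(dir='east') -> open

// 30. stack.push(x='east') -> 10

// 31. maze.move(dir='east') -> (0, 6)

// 32. maze.sense(dir='south') -> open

// 33. stack.push(x='south') -> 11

// 34. maze.move(dir='south') -> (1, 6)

// 35. maze.sense(dir='south') -> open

// 36. stack.push(x='south') -> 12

// 37. maze.move(dir='south') -> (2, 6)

// 38. maze.sense(dir='south') -> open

// 39. stack.push(x='south') -> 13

// 40. maze.move(dir='south') -> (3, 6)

// 41. maze.sense(dir='south') -> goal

// 42. maze.move(dir='south') -> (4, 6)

Answer: (4, 6)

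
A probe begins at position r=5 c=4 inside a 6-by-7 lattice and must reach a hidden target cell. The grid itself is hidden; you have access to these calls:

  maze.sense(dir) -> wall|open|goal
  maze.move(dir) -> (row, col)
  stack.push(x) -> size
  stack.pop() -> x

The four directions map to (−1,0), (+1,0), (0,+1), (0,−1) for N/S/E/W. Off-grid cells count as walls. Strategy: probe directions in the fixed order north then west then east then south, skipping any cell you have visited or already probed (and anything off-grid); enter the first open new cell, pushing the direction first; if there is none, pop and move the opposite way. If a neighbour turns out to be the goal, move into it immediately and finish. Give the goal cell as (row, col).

# 1. sense(dir=north) : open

# 2. push(x=north) : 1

# 3. move(dir=north) : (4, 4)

# 4. sense(dir=north) : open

# 5. push(x=north) : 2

# 6. move(dir=north) : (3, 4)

# 7. sense(dir=north) : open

# 8. push(x=north) : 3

# 9. move(dir=north) : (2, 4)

# 10. sense(dir=north) : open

# 11. push(x=north) : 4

# 12. move(dir=north) : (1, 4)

# 13. sense(dir=north) : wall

# 14. sense(dir=west) : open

# 15. push(x=west) : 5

# 16. move(dir=west) : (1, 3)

# 17. sense(dir=north) : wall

# 18. sense(dir=west) : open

# 19. push(x=west) : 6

# 20. move(dir=west) : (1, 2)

# 21. sense(dir=north) : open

# 22. push(x=north) : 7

# 23. move(dir=north) : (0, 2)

# 24. sense(dir=west) : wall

# 25. pop() : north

# 26. move(dir=south) : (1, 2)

# 27. sense(dir=west) : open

# 28. push(x=west) : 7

# 29. move(dir=west) : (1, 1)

# 30. sense(dir=west) : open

# 31. push(x=west) : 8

# 32. move(dir=west) : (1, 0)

# 33. sense(dir=north) : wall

# 34. sense(dir=south) : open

# 35. push(x=south) : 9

# 36. move(dir=south) : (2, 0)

# 37. sense(dir=east) : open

# 38. push(x=east) : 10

# 39. move(dir=east) : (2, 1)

# 40. sense(dir=east) : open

# 41. push(x=east) : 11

# 42. move(dir=east) : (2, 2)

# 43. sense(dir=east) : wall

# 44. sense(dir=south) : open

# 45. push(x=south) : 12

# 46. move(dir=south) : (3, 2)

# 47. sense(dir=west) : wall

# 48. sense(dir=east) : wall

# 49. sense(dir=south) : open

# 50. push(x=south) : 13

# 51. move(dir=south) : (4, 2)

# 52. sense(dir=west) : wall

# 53. sense(dir=east) : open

# 54. push(x=east) : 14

# 55. move(dir=east) : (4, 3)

# 56. sense(dir=south) : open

# 57. push(x=south) : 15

# 58. move(dir=south) : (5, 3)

# 59. sense(dir=west) : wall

# 60. pop() : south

# 61. move(dir=north) : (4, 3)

# 62. pop() : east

# 63. move(dir=west) : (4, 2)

# 64. pop() : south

# 65. move(dir=north) : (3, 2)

# 66. pop() : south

# 67. move(dir=north) : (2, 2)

# 68. pop() : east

# 69. move(dir=west) : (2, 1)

# 70. pop() : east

# 71. move(dir=west) : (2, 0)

# 72. sense(dir=south) : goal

# 73. move(dir=south) : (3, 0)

Answer: (3, 0)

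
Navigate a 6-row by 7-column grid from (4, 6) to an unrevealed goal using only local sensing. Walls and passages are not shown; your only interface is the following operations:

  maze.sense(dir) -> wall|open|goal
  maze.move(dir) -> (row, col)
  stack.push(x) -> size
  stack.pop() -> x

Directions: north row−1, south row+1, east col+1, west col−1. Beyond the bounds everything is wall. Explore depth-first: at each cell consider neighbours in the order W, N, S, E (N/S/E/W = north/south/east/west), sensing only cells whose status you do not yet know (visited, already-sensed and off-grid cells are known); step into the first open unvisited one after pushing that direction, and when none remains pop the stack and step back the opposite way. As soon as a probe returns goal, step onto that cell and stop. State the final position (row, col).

Then maze.sense passing dir: west, which returns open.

Next I call stack.push passing x: west, which returns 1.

Invoking maze.move passing dir: west, and see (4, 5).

I try maze.sense passing dir: west, and get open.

Using stack.push passing x: west, and observe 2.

Next I call maze.move passing dir: west, → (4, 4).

Invoking maze.sense passing dir: west, and get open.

I run stack.push passing x: west, → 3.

I invoke maze.move passing dir: west, and see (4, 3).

Then maze.sense passing dir: west, and see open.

I run stack.push passing x: west, and get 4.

Then maze.move passing dir: west, and observe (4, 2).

I invoke maze.sense passing dir: west, giving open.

Next I call stack.push passing x: west, and get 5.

Then maze.move passing dir: west, : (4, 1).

I use maze.sense passing dir: west, and observe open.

Then stack.push passing x: west, and observe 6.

Invoking maze.move passing dir: west, yielding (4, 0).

Next I call maze.sense passing dir: north, and see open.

Using stack.push passing x: north, and observe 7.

I call maze.move passing dir: north, and see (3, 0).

Then maze.sense passing dir: north, yielding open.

Using stack.push passing x: north, and observe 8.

I run maze.move passing dir: north, — result: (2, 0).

Calling maze.sense passing dir: north, and observe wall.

I try maze.sense passing dir: east, : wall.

Calling stack.pop(), giving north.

Now I run maze.move passing dir: south, yielding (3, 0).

Using maze.sense passing dir: east, giving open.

I try stack.push passing x: east, and get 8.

Using maze.move passing dir: east, giving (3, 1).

Now I run maze.sense passing dir: east, and get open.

Then stack.push passing x: east, yielding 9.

I call maze.move passing dir: east, and see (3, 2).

Next I call maze.sense passing dir: north, and see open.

I try stack.push passing x: north, and see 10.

I use maze.move passing dir: north, which returns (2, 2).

I use maze.sense passing dir: north, giving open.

Using stack.push passing x: north, and observe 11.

I try maze.move passing dir: north, and get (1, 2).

Now I run maze.sense passing dir: west, → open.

Next I call stack.push passing x: west, and see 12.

I invoke maze.move passing dir: west, and see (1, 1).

Then maze.sense passing dir: north, — result: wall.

I use stack.pop(), : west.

Calling maze.move passing dir: east, which returns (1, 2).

Then maze.sense passing dir: north, and get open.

I call stack.push passing x: north, and get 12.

Calling maze.move passing dir: north, and get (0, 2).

I try maze.sense passing dir: east, which returns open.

I call stack.push passing x: east, and see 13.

Using maze.move passing dir: east, → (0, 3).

Calling maze.sense passing dir: south, and see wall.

Calling maze.sense passing dir: east, → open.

Calling stack.push passing x: east, giving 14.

I try maze.move passing dir: east, and observe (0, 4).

I run maze.sense passing dir: south, : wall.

Then maze.sense passing dir: east, and get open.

I try stack.push passing x: east, — result: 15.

Calling maze.move passing dir: east, and see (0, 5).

Using maze.sense passing dir: south, and observe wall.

I invoke maze.sense passing dir: east, and observe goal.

Then maze.move passing dir: east, giving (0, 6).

Answer: (0, 6)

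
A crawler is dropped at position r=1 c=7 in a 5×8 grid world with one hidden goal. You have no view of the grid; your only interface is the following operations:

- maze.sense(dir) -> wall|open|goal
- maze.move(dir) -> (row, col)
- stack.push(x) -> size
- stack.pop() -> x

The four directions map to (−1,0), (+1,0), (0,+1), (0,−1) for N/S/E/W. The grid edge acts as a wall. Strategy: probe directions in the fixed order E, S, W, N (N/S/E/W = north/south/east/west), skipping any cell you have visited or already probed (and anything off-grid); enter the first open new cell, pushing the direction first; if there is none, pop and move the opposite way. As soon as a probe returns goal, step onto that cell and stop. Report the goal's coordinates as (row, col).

# maze.sense(dir→south) == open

# stack.push(x→south) == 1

# maze.move(dir→south) == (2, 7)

# maze.sense(dir→south) == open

# stack.push(x→south) == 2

# maze.move(dir→south) == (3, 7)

# maze.sense(dir→south) == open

# stack.push(x→south) == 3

# maze.move(dir→south) == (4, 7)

# maze.sense(dir→west) == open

# stack.push(x→west) == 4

# maze.move(dir→west) == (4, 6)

# maze.sense(dir→west) == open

# stack.push(x→west) == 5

# maze.move(dir→west) == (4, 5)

# maze.sense(dir→west) == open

# stack.push(x→west) == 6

# maze.move(dir→west) == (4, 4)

# maze.sense(dir→west) == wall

# maze.sense(dir→north) == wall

# stack.pop() == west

# maze.move(dir→east) == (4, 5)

# maze.sense(dir→north) == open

# stack.push(x→north) == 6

# maze.move(dir→north) == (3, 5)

# maze.sense(dir→east) == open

# stack.push(x→east) == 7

# maze.move(dir→east) == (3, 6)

# maze.sense(dir→north) == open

# stack.push(x→north) == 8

# maze.move(dir→north) == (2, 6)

# maze.sense(dir→west) == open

# stack.push(x→west) == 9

# maze.move(dir→west) == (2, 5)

# maze.sense(dir→west) == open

# stack.push(x→west) == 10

# maze.move(dir→west) == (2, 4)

# maze.sense(dir→west) == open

# stack.push(x→west) == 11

# maze.move(dir→west) == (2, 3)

# maze.sense(dir→south) == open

# stack.push(x→south) == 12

# maze.move(dir→south) == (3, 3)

# maze.sense(dir→west) == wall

# stack.pop() == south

# maze.move(dir→north) == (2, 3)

# maze.sense(dir→west) == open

# stack.push(x→west) == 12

# maze.move(dir→west) == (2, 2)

# maze.sense(dir→west) == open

# stack.push(x→west) == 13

# maze.move(dir→west) == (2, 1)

# maze.sense(dir→south) == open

# stack.push(x→south) == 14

# maze.move(dir→south) == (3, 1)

# maze.sense(dir→south) == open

# stack.push(x→south) == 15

# maze.move(dir→south) == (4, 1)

# maze.sense(dir→east) == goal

# maze.move(dir→east) == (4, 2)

Answer: (4, 2)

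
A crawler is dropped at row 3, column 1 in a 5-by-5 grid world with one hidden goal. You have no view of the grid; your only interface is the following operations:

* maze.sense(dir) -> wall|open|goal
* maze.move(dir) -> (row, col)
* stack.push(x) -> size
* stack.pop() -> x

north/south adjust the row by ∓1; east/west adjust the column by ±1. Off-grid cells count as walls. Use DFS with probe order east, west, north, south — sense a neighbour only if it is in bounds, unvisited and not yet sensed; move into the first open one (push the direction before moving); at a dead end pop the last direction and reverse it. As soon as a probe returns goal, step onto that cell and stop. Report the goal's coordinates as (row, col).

-> sense(east)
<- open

-> push(east)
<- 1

-> move(east)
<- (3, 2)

-> sense(east)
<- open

-> push(east)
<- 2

-> move(east)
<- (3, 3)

-> sense(east)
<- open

-> push(east)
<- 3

-> move(east)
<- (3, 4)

-> sense(north)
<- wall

-> sense(south)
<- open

-> push(south)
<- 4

-> move(south)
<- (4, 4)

-> sense(west)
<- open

-> push(west)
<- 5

-> move(west)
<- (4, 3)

-> sense(west)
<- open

-> push(west)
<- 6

-> move(west)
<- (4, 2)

-> sense(west)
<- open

-> push(west)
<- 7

-> move(west)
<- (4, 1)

-> sense(west)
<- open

-> push(west)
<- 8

-> move(west)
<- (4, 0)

-> sense(north)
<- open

-> push(north)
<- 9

-> move(north)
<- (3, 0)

-> sense(north)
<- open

-> push(north)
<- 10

-> move(north)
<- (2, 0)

-> sense(east)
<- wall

-> sense(north)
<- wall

-> pop()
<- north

-> move(south)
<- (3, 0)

-> pop()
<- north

-> move(south)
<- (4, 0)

-> pop()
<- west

-> move(east)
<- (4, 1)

-> pop()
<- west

-> move(east)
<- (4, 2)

-> pop()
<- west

-> move(east)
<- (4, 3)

-> pop()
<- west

-> move(east)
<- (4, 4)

-> pop()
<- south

-> move(north)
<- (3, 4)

-> pop()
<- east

-> move(west)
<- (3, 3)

-> sense(north)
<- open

-> push(north)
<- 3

-> move(north)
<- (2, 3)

-> sense(west)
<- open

-> push(west)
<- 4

-> move(west)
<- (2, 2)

-> sense(north)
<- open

-> push(north)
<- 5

-> move(north)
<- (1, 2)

-> sense(east)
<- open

-> push(east)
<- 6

-> move(east)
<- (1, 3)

-> sense(east)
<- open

-> push(east)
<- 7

-> move(east)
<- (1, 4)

-> sense(north)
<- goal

-> move(north)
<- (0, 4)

Answer: (0, 4)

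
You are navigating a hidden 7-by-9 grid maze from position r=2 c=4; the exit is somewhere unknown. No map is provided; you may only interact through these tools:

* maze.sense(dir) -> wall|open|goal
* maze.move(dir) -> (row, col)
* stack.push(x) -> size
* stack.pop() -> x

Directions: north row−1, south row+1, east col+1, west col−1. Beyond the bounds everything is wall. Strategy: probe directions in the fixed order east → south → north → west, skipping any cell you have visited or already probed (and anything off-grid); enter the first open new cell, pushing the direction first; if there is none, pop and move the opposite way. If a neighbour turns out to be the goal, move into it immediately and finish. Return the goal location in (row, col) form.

·→ sense(dir: east)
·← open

·→ push(x: east)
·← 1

·→ move(dir: east)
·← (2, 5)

·→ sense(dir: east)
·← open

·→ push(x: east)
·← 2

·→ move(dir: east)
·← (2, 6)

·→ sense(dir: east)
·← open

·→ push(x: east)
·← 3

·→ move(dir: east)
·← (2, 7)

·→ sense(dir: east)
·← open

·→ push(x: east)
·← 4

·→ move(dir: east)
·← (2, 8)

·→ sense(dir: south)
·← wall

·→ sense(dir: north)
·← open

·→ push(x: north)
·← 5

·→ move(dir: north)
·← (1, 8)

·→ sense(dir: north)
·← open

·→ push(x: north)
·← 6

·→ move(dir: north)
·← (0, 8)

·→ sense(dir: west)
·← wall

·→ pop()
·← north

·→ move(dir: south)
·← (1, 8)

·→ sense(dir: west)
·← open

·→ push(x: west)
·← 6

·→ move(dir: west)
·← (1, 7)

·→ sense(dir: west)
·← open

·→ push(x: west)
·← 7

·→ move(dir: west)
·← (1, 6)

·→ sense(dir: north)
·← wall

·→ sense(dir: west)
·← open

·→ push(x: west)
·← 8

·→ move(dir: west)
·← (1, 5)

·→ sense(dir: north)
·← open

·→ push(x: north)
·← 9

·→ move(dir: north)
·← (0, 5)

·→ sense(dir: west)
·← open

·→ push(x: west)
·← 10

·→ move(dir: west)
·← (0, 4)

·→ sense(dir: south)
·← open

·→ push(x: south)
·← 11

·→ move(dir: south)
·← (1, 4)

·→ sense(dir: west)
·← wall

·→ pop()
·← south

·→ move(dir: north)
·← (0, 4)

·→ sense(dir: west)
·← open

·→ push(x: west)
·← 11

·→ move(dir: west)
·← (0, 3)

·→ sense(dir: west)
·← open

·→ push(x: west)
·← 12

·→ move(dir: west)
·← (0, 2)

·→ sense(dir: south)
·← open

·→ push(x: south)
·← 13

·→ move(dir: south)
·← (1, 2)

·→ sense(dir: south)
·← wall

·→ sense(dir: west)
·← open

·→ push(x: west)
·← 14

·→ move(dir: west)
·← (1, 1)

·→ sense(dir: south)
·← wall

·→ sense(dir: north)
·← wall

·→ sense(dir: west)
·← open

·→ push(x: west)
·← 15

·→ move(dir: west)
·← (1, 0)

·→ sense(dir: south)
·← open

·→ push(x: south)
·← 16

·→ move(dir: south)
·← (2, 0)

·→ sense(dir: south)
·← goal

·→ move(dir: south)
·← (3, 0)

Answer: (3, 0)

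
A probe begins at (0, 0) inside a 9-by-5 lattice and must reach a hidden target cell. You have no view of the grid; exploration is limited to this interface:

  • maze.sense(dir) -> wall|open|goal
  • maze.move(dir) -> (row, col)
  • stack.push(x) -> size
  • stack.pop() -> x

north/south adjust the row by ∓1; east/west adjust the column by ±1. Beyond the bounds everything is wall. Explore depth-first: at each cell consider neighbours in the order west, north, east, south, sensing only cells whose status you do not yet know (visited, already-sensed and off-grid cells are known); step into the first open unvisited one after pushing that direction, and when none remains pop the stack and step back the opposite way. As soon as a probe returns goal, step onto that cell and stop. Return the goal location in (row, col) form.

-> maze.sense(dir='east')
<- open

-> stack.push(x='east')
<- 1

-> maze.move(dir='east')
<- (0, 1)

-> maze.sense(dir='east')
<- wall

-> maze.sense(dir='south')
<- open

-> stack.push(x='south')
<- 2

-> maze.move(dir='south')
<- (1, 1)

-> maze.sense(dir='west')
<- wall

-> maze.sense(dir='east')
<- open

-> stack.push(x='east')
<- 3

-> maze.move(dir='east')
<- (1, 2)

-> maze.sense(dir='east')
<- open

-> stack.push(x='east')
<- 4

-> maze.move(dir='east')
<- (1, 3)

-> maze.sense(dir='north')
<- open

-> stack.push(x='north')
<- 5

-> maze.move(dir='north')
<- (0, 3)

-> maze.sense(dir='east')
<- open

-> stack.push(x='east')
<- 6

-> maze.move(dir='east')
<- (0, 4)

-> maze.sense(dir='south')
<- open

-> stack.push(x='south')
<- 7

-> maze.move(dir='south')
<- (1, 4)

-> maze.sense(dir='south')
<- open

-> stack.push(x='south')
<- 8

-> maze.move(dir='south')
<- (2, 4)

-> maze.sense(dir='west')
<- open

-> stack.push(x='west')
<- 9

-> maze.move(dir='west')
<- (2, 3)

-> maze.sense(dir='west')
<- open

-> stack.push(x='west')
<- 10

-> maze.move(dir='west')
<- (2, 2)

-> maze.sense(dir='west')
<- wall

-> maze.sense(dir='south')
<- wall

-> stack.pop()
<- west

-> maze.move(dir='east')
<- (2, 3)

-> maze.sense(dir='south')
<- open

-> stack.push(x='south')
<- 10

-> maze.move(dir='south')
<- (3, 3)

-> maze.sense(dir='east')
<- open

-> stack.push(x='east')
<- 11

-> maze.move(dir='east')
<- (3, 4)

-> maze.sense(dir='south')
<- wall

-> stack.pop()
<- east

-> maze.move(dir='west')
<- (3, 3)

-> maze.sense(dir='south')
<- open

-> stack.push(x='south')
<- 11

-> maze.move(dir='south')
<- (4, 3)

-> maze.sense(dir='west')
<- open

-> stack.push(x='west')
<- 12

-> maze.move(dir='west')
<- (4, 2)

-> maze.sense(dir='west')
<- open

-> stack.push(x='west')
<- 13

-> maze.move(dir='west')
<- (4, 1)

-> maze.sense(dir='west')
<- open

-> stack.push(x='west')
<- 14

-> maze.move(dir='west')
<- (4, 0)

-> maze.sense(dir='north')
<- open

-> stack.push(x='north')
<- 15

-> maze.move(dir='north')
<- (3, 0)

-> maze.sense(dir='north')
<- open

-> stack.push(x='north')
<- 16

-> maze.move(dir='north')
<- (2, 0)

-> stack.pop()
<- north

-> maze.move(dir='south')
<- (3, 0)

-> maze.sense(dir='east')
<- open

-> stack.push(x='east')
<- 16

-> maze.move(dir='east')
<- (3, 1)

-> stack.pop()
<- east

-> maze.move(dir='west')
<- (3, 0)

-> stack.pop()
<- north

-> maze.move(dir='south')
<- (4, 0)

-> maze.sense(dir='south')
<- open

-> stack.push(x='south')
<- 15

-> maze.move(dir='south')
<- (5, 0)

-> maze.sense(dir='east')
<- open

-> stack.push(x='east')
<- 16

-> maze.move(dir='east')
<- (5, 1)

-> maze.sense(dir='east')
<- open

-> stack.push(x='east')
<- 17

-> maze.move(dir='east')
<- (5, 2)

-> maze.sense(dir='east')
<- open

-> stack.push(x='east')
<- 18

-> maze.move(dir='east')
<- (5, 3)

-> maze.sense(dir='east')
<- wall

-> maze.sense(dir='south')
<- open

-> stack.push(x='south')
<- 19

-> maze.move(dir='south')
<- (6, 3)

-> maze.sense(dir='west')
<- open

-> stack.push(x='west')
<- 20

-> maze.move(dir='west')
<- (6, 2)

-> maze.sense(dir='west')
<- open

-> stack.push(x='west')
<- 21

-> maze.move(dir='west')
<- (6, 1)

-> maze.sense(dir='west')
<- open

-> stack.push(x='west')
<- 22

-> maze.move(dir='west')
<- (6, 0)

-> maze.sense(dir='south')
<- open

-> stack.push(x='south')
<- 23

-> maze.move(dir='south')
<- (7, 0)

-> maze.sense(dir='east')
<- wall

-> maze.sense(dir='south')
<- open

-> stack.push(x='south')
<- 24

-> maze.move(dir='south')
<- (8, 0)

-> maze.sense(dir='east')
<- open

-> stack.push(x='east')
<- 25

-> maze.move(dir='east')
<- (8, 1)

-> maze.sense(dir='east')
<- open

-> stack.push(x='east')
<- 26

-> maze.move(dir='east')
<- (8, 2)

-> maze.sense(dir='north')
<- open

-> stack.push(x='north')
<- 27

-> maze.move(dir='north')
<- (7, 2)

-> maze.sense(dir='east')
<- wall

-> stack.pop()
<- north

-> maze.move(dir='south')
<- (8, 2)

-> maze.sense(dir='east')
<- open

-> stack.push(x='east')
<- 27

-> maze.move(dir='east')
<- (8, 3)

-> maze.sense(dir='east')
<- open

-> stack.push(x='east')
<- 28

-> maze.move(dir='east')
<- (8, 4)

-> maze.sense(dir='north')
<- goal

-> maze.move(dir='north')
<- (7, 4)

Answer: (7, 4)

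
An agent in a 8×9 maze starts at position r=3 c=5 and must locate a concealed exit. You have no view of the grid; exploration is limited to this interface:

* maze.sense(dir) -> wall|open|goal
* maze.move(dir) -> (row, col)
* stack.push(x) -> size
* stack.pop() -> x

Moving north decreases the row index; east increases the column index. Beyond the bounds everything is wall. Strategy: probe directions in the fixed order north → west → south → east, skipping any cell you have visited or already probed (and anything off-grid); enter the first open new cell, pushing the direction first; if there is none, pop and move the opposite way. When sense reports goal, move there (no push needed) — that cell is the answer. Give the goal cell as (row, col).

==> maze.sense(dir='north')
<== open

==> stack.push(x='north')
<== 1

==> maze.move(dir='north')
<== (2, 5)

==> maze.sense(dir='north')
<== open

==> stack.push(x='north')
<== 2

==> maze.move(dir='north')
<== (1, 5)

==> maze.sense(dir='north')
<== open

==> stack.push(x='north')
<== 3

==> maze.move(dir='north')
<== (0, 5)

==> maze.sense(dir='west')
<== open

==> stack.push(x='west')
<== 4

==> maze.move(dir='west')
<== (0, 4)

==> maze.sense(dir='west')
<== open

==> stack.push(x='west')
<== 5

==> maze.move(dir='west')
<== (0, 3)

==> maze.sense(dir='west')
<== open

==> stack.push(x='west')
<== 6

==> maze.move(dir='west')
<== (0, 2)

==> maze.sense(dir='west')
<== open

==> stack.push(x='west')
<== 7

==> maze.move(dir='west')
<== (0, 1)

==> maze.sense(dir='west')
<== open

==> stack.push(x='west')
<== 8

==> maze.move(dir='west')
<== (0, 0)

==> maze.sense(dir='south')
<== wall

==> stack.pop()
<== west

==> maze.move(dir='east')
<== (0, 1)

==> maze.sense(dir='south')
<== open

==> stack.push(x='south')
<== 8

==> maze.move(dir='south')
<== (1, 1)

==> maze.sense(dir='south')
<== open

==> stack.push(x='south')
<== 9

==> maze.move(dir='south')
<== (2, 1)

==> maze.sense(dir='west')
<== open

==> stack.push(x='west')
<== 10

==> maze.move(dir='west')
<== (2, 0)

==> maze.sense(dir='south')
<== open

==> stack.push(x='south')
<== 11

==> maze.move(dir='south')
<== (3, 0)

==> maze.sense(dir='south')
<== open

==> stack.push(x='south')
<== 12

==> maze.move(dir='south')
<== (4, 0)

==> maze.sense(dir='south')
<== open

==> stack.push(x='south')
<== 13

==> maze.move(dir='south')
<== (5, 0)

==> maze.sense(dir='south')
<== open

==> stack.push(x='south')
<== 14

==> maze.move(dir='south')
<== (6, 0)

==> maze.sense(dir='south')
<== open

==> stack.push(x='south')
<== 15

==> maze.move(dir='south')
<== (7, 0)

==> maze.sense(dir='east')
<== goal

==> maze.move(dir='east')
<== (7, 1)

Answer: (7, 1)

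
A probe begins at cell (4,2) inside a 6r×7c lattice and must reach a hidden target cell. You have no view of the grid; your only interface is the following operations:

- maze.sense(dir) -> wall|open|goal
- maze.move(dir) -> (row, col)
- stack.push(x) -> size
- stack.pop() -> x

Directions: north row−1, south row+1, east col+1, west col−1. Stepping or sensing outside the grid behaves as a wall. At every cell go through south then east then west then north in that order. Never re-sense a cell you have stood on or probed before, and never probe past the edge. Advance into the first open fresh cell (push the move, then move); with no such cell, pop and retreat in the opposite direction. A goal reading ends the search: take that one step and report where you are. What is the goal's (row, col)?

! 1. maze.sense(dir=south) ~> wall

! 2. maze.sense(dir=east) ~> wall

! 3. maze.sense(dir=west) ~> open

! 4. stack.push(x=west) ~> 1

! 5. maze.move(dir=west) ~> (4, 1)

! 6. maze.sense(dir=south) ~> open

! 7. stack.push(x=south) ~> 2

! 8. maze.move(dir=south) ~> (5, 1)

! 9. maze.sense(dir=west) ~> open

! 10. stack.push(x=west) ~> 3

! 11. maze.move(dir=west) ~> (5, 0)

! 12. maze.sense(dir=north) ~> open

! 13. stack.push(x=north) ~> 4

! 14. maze.move(dir=north) ~> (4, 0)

! 15. maze.sense(dir=north) ~> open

! 16. stack.push(x=north) ~> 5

! 17. maze.move(dir=north) ~> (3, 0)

! 18. maze.sense(dir=east) ~> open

! 19. stack.push(x=east) ~> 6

! 20. maze.move(dir=east) ~> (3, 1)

! 21. maze.sense(dir=east) ~> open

! 22. stack.push(x=east) ~> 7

! 23. maze.move(dir=east) ~> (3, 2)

! 24. maze.sense(dir=east) ~> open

! 25. stack.push(x=east) ~> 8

! 26. maze.move(dir=east) ~> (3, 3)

! 27. maze.sense(dir=east) ~> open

! 28. stack.push(x=east) ~> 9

! 29. maze.move(dir=east) ~> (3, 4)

! 30. maze.sense(dir=south) ~> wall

! 31. maze.sense(dir=east) ~> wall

! 32. maze.sense(dir=north) ~> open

! 33. stack.push(x=north) ~> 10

! 34. maze.move(dir=north) ~> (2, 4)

! 35. maze.sense(dir=east) ~> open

! 36. stack.push(x=east) ~> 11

! 37. maze.move(dir=east) ~> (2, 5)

! 38. maze.sense(dir=east) ~> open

! 39. stack.push(x=east) ~> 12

! 40. maze.move(dir=east) ~> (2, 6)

! 41. maze.sense(dir=south) ~> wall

! 42. maze.sense(dir=north) ~> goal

! 43. maze.move(dir=north) ~> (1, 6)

Answer: (1, 6)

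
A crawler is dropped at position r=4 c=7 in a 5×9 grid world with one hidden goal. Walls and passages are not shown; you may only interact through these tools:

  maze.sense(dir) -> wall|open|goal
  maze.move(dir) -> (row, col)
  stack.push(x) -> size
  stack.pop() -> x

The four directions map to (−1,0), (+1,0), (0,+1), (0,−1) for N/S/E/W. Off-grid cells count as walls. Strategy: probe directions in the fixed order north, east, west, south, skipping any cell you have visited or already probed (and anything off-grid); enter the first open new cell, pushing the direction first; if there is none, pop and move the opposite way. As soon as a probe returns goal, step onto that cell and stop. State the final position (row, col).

>>> maze.sense dir→north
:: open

>>> stack.push x→north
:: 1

>>> maze.move dir→north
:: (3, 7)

>>> maze.sense dir→north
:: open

>>> stack.push x→north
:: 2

>>> maze.move dir→north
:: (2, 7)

>>> maze.sense dir→north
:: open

>>> stack.push x→north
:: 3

>>> maze.move dir→north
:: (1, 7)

>>> maze.sense dir→north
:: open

>>> stack.push x→north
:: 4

>>> maze.move dir→north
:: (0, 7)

>>> maze.sense dir→east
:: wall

>>> maze.sense dir→west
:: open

>>> stack.push x→west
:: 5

>>> maze.move dir→west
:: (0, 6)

>>> maze.sense dir→west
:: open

>>> stack.push x→west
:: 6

>>> maze.move dir→west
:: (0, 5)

>>> maze.sense dir→west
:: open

>>> stack.push x→west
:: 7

>>> maze.move dir→west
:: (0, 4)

>>> maze.sense dir→west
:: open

>>> stack.push x→west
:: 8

>>> maze.move dir→west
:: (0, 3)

>>> maze.sense dir→west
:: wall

>>> maze.sense dir→south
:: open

>>> stack.push x→south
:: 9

>>> maze.move dir→south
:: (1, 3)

>>> maze.sense dir→east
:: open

>>> stack.push x→east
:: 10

>>> maze.move dir→east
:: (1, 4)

>>> maze.sense dir→east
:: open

>>> stack.push x→east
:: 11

>>> maze.move dir→east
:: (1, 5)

>>> maze.sense dir→east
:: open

>>> stack.push x→east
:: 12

>>> maze.move dir→east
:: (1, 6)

>>> maze.sense dir→south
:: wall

>>> stack.pop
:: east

>>> maze.move dir→west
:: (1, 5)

>>> maze.sense dir→south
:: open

>>> stack.push x→south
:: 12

>>> maze.move dir→south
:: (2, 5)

>>> maze.sense dir→west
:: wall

>>> maze.sense dir→south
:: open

>>> stack.push x→south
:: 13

>>> maze.move dir→south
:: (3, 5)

>>> maze.sense dir→east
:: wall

>>> maze.sense dir→west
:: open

>>> stack.push x→west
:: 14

>>> maze.move dir→west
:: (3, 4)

>>> maze.sense dir→west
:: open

>>> stack.push x→west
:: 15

>>> maze.move dir→west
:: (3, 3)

>>> maze.sense dir→north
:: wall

>>> maze.sense dir→west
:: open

>>> stack.push x→west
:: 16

>>> maze.move dir→west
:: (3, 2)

>>> maze.sense dir→north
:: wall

>>> maze.sense dir→west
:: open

>>> stack.push x→west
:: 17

>>> maze.move dir→west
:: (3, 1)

>>> maze.sense dir→north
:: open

>>> stack.push x→north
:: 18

>>> maze.move dir→north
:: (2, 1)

>>> maze.sense dir→north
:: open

>>> stack.push x→north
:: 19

>>> maze.move dir→north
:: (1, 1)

>>> maze.sense dir→north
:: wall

>>> maze.sense dir→east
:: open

>>> stack.push x→east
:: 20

>>> maze.move dir→east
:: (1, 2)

>>> stack.pop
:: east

>>> maze.move dir→west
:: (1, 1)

>>> maze.sense dir→west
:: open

>>> stack.push x→west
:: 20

>>> maze.move dir→west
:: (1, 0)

>>> maze.sense dir→north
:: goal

>>> maze.move dir→north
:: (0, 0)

Answer: (0, 0)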